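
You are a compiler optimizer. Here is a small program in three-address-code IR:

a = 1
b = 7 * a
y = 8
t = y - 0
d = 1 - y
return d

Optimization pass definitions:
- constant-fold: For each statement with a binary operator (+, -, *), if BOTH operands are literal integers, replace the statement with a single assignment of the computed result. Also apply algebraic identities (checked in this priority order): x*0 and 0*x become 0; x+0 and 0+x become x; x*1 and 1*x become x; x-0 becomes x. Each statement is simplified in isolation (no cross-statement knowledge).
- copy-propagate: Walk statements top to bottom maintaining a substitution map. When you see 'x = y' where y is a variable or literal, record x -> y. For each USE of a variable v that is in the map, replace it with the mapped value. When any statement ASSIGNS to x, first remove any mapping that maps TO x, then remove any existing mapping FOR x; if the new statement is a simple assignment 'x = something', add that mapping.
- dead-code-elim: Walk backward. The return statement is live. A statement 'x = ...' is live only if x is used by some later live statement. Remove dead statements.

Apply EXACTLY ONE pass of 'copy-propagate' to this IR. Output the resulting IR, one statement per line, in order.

Applying copy-propagate statement-by-statement:
  [1] a = 1  (unchanged)
  [2] b = 7 * a  -> b = 7 * 1
  [3] y = 8  (unchanged)
  [4] t = y - 0  -> t = 8 - 0
  [5] d = 1 - y  -> d = 1 - 8
  [6] return d  (unchanged)
Result (6 stmts):
  a = 1
  b = 7 * 1
  y = 8
  t = 8 - 0
  d = 1 - 8
  return d

Answer: a = 1
b = 7 * 1
y = 8
t = 8 - 0
d = 1 - 8
return d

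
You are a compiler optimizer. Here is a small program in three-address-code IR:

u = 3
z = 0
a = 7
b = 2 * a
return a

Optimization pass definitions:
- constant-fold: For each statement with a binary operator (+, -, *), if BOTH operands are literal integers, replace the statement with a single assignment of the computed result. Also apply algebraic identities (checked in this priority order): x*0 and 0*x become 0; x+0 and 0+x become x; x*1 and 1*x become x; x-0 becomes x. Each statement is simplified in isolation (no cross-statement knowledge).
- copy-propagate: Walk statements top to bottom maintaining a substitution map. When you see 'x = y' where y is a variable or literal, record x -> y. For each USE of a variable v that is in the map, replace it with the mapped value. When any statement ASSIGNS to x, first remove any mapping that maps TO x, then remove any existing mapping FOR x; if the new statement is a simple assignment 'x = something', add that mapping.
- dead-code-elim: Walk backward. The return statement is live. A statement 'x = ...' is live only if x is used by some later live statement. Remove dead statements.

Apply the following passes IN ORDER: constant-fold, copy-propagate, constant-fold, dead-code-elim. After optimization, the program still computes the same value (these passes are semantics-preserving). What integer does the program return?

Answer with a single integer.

Answer: 7

Derivation:
Initial IR:
  u = 3
  z = 0
  a = 7
  b = 2 * a
  return a
After constant-fold (5 stmts):
  u = 3
  z = 0
  a = 7
  b = 2 * a
  return a
After copy-propagate (5 stmts):
  u = 3
  z = 0
  a = 7
  b = 2 * 7
  return 7
After constant-fold (5 stmts):
  u = 3
  z = 0
  a = 7
  b = 14
  return 7
After dead-code-elim (1 stmts):
  return 7
Evaluate:
  u = 3  =>  u = 3
  z = 0  =>  z = 0
  a = 7  =>  a = 7
  b = 2 * a  =>  b = 14
  return a = 7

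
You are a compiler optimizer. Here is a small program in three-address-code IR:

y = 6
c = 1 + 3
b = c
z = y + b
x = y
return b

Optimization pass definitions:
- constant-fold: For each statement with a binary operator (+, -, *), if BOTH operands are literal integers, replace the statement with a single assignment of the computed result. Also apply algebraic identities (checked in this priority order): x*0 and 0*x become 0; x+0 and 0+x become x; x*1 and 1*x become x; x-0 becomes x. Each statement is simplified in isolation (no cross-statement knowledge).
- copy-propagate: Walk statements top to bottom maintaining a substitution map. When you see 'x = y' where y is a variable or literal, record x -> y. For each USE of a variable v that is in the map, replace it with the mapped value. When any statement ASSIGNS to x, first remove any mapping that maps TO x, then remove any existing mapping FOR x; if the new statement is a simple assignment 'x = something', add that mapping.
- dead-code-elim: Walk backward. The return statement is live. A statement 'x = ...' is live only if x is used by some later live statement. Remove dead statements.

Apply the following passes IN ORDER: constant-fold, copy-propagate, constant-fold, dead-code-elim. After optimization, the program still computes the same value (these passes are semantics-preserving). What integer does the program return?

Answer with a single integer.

Answer: 4

Derivation:
Initial IR:
  y = 6
  c = 1 + 3
  b = c
  z = y + b
  x = y
  return b
After constant-fold (6 stmts):
  y = 6
  c = 4
  b = c
  z = y + b
  x = y
  return b
After copy-propagate (6 stmts):
  y = 6
  c = 4
  b = 4
  z = 6 + 4
  x = 6
  return 4
After constant-fold (6 stmts):
  y = 6
  c = 4
  b = 4
  z = 10
  x = 6
  return 4
After dead-code-elim (1 stmts):
  return 4
Evaluate:
  y = 6  =>  y = 6
  c = 1 + 3  =>  c = 4
  b = c  =>  b = 4
  z = y + b  =>  z = 10
  x = y  =>  x = 6
  return b = 4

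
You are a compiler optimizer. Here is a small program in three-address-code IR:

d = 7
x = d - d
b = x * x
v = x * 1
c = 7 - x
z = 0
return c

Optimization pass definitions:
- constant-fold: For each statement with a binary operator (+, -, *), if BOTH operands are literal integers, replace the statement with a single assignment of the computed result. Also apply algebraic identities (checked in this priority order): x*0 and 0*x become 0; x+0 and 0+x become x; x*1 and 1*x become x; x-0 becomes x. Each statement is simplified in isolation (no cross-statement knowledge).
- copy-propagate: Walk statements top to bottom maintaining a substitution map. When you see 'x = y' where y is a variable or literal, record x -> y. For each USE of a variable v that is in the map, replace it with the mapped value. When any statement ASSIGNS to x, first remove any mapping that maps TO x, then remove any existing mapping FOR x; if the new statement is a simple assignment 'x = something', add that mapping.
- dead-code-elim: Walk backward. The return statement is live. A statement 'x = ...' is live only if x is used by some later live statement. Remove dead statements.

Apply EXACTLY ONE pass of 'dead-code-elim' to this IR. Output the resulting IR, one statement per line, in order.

Applying dead-code-elim statement-by-statement:
  [7] return c  -> KEEP (return); live=['c']
  [6] z = 0  -> DEAD (z not live)
  [5] c = 7 - x  -> KEEP; live=['x']
  [4] v = x * 1  -> DEAD (v not live)
  [3] b = x * x  -> DEAD (b not live)
  [2] x = d - d  -> KEEP; live=['d']
  [1] d = 7  -> KEEP; live=[]
Result (4 stmts):
  d = 7
  x = d - d
  c = 7 - x
  return c

Answer: d = 7
x = d - d
c = 7 - x
return c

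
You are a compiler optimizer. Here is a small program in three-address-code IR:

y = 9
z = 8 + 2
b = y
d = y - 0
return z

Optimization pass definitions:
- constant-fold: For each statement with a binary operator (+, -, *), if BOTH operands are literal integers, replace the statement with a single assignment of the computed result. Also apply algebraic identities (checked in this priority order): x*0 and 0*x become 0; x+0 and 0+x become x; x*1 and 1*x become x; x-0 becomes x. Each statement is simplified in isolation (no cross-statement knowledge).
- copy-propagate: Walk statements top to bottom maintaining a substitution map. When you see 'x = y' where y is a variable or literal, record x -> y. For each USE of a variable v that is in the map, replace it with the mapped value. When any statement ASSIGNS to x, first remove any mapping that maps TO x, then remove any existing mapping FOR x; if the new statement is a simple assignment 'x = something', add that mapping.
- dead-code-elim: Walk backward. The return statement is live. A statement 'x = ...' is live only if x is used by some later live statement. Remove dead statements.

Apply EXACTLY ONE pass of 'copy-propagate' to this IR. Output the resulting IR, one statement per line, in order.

Answer: y = 9
z = 8 + 2
b = 9
d = 9 - 0
return z

Derivation:
Applying copy-propagate statement-by-statement:
  [1] y = 9  (unchanged)
  [2] z = 8 + 2  (unchanged)
  [3] b = y  -> b = 9
  [4] d = y - 0  -> d = 9 - 0
  [5] return z  (unchanged)
Result (5 stmts):
  y = 9
  z = 8 + 2
  b = 9
  d = 9 - 0
  return z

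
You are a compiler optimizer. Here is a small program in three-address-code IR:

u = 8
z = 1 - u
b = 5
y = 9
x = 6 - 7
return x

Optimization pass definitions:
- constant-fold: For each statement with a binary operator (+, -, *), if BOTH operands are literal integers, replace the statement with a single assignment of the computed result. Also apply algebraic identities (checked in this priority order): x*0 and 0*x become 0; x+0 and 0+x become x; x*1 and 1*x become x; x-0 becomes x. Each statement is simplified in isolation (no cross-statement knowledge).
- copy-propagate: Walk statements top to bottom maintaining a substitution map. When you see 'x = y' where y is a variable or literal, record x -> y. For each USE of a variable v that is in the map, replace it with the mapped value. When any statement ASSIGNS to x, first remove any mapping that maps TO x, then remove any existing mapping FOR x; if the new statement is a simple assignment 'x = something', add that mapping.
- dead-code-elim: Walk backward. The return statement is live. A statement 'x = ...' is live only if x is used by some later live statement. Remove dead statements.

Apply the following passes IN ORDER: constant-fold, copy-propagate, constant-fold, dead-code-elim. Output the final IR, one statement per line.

Initial IR:
  u = 8
  z = 1 - u
  b = 5
  y = 9
  x = 6 - 7
  return x
After constant-fold (6 stmts):
  u = 8
  z = 1 - u
  b = 5
  y = 9
  x = -1
  return x
After copy-propagate (6 stmts):
  u = 8
  z = 1 - 8
  b = 5
  y = 9
  x = -1
  return -1
After constant-fold (6 stmts):
  u = 8
  z = -7
  b = 5
  y = 9
  x = -1
  return -1
After dead-code-elim (1 stmts):
  return -1

Answer: return -1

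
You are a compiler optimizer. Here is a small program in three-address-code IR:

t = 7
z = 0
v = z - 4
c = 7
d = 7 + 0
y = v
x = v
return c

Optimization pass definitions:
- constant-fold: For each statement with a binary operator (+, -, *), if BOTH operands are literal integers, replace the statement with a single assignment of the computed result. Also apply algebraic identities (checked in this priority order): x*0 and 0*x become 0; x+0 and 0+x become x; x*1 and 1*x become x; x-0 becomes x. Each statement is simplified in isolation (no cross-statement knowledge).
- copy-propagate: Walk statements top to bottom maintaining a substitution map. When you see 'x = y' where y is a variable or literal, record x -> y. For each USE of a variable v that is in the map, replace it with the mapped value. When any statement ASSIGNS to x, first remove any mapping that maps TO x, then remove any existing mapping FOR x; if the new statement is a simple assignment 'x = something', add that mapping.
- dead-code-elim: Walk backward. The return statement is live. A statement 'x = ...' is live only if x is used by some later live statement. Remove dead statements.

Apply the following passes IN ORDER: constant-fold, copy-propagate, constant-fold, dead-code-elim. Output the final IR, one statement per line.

Answer: return 7

Derivation:
Initial IR:
  t = 7
  z = 0
  v = z - 4
  c = 7
  d = 7 + 0
  y = v
  x = v
  return c
After constant-fold (8 stmts):
  t = 7
  z = 0
  v = z - 4
  c = 7
  d = 7
  y = v
  x = v
  return c
After copy-propagate (8 stmts):
  t = 7
  z = 0
  v = 0 - 4
  c = 7
  d = 7
  y = v
  x = v
  return 7
After constant-fold (8 stmts):
  t = 7
  z = 0
  v = -4
  c = 7
  d = 7
  y = v
  x = v
  return 7
After dead-code-elim (1 stmts):
  return 7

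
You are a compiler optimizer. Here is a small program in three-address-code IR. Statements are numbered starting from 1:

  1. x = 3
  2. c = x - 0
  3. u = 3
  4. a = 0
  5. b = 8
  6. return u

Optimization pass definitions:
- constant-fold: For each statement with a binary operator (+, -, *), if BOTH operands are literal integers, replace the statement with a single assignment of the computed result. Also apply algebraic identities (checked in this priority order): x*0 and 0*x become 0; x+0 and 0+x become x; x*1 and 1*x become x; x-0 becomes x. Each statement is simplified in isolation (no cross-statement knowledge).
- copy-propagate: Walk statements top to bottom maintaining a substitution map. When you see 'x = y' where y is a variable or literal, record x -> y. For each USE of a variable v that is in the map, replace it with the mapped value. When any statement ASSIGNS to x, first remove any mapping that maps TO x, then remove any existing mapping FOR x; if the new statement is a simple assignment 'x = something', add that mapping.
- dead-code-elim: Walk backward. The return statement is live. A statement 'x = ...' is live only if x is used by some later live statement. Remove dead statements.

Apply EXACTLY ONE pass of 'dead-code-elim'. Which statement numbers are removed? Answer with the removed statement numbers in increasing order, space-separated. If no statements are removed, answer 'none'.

Backward liveness scan:
Stmt 1 'x = 3': DEAD (x not in live set [])
Stmt 2 'c = x - 0': DEAD (c not in live set [])
Stmt 3 'u = 3': KEEP (u is live); live-in = []
Stmt 4 'a = 0': DEAD (a not in live set ['u'])
Stmt 5 'b = 8': DEAD (b not in live set ['u'])
Stmt 6 'return u': KEEP (return); live-in = ['u']
Removed statement numbers: [1, 2, 4, 5]
Surviving IR:
  u = 3
  return u

Answer: 1 2 4 5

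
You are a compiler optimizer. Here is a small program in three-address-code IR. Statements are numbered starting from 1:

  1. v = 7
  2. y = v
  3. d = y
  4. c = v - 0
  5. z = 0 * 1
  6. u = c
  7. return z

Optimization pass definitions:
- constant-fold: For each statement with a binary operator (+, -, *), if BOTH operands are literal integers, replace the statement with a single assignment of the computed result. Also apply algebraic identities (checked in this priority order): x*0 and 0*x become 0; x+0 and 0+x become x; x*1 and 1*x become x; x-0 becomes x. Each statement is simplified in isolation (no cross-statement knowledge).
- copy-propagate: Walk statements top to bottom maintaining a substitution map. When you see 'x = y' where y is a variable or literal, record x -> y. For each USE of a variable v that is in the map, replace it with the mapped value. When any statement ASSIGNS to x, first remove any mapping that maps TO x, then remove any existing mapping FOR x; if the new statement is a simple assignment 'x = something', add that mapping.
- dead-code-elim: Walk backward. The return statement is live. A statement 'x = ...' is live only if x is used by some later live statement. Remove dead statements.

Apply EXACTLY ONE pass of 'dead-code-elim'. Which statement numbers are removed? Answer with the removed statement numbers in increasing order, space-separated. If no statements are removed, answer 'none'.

Backward liveness scan:
Stmt 1 'v = 7': DEAD (v not in live set [])
Stmt 2 'y = v': DEAD (y not in live set [])
Stmt 3 'd = y': DEAD (d not in live set [])
Stmt 4 'c = v - 0': DEAD (c not in live set [])
Stmt 5 'z = 0 * 1': KEEP (z is live); live-in = []
Stmt 6 'u = c': DEAD (u not in live set ['z'])
Stmt 7 'return z': KEEP (return); live-in = ['z']
Removed statement numbers: [1, 2, 3, 4, 6]
Surviving IR:
  z = 0 * 1
  return z

Answer: 1 2 3 4 6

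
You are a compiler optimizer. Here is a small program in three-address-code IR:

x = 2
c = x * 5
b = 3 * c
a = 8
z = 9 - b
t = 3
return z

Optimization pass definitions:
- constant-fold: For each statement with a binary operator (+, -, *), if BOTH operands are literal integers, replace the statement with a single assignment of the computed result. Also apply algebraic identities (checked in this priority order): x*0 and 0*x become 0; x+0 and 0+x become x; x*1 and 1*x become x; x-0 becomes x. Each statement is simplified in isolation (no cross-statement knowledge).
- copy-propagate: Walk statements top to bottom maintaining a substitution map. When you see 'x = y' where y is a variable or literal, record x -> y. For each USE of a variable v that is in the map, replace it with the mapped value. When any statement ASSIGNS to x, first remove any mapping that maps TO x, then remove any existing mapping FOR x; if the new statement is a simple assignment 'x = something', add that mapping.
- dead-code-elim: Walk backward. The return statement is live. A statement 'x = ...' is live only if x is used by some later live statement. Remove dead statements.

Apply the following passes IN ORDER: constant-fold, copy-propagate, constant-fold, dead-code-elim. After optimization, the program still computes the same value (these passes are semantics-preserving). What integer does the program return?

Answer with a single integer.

Initial IR:
  x = 2
  c = x * 5
  b = 3 * c
  a = 8
  z = 9 - b
  t = 3
  return z
After constant-fold (7 stmts):
  x = 2
  c = x * 5
  b = 3 * c
  a = 8
  z = 9 - b
  t = 3
  return z
After copy-propagate (7 stmts):
  x = 2
  c = 2 * 5
  b = 3 * c
  a = 8
  z = 9 - b
  t = 3
  return z
After constant-fold (7 stmts):
  x = 2
  c = 10
  b = 3 * c
  a = 8
  z = 9 - b
  t = 3
  return z
After dead-code-elim (4 stmts):
  c = 10
  b = 3 * c
  z = 9 - b
  return z
Evaluate:
  x = 2  =>  x = 2
  c = x * 5  =>  c = 10
  b = 3 * c  =>  b = 30
  a = 8  =>  a = 8
  z = 9 - b  =>  z = -21
  t = 3  =>  t = 3
  return z = -21

Answer: -21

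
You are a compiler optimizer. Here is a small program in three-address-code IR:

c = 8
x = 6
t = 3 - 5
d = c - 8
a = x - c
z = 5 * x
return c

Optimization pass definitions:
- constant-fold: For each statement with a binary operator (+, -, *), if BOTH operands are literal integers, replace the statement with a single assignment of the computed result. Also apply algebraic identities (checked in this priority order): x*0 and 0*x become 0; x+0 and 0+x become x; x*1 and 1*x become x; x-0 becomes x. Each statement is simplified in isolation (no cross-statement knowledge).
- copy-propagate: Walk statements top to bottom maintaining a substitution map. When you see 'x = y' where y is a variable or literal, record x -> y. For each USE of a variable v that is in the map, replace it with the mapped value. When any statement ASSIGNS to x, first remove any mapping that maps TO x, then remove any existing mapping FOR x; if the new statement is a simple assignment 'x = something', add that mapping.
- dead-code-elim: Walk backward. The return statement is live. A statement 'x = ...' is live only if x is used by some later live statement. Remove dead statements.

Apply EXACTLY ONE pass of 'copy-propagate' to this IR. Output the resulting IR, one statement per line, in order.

Applying copy-propagate statement-by-statement:
  [1] c = 8  (unchanged)
  [2] x = 6  (unchanged)
  [3] t = 3 - 5  (unchanged)
  [4] d = c - 8  -> d = 8 - 8
  [5] a = x - c  -> a = 6 - 8
  [6] z = 5 * x  -> z = 5 * 6
  [7] return c  -> return 8
Result (7 stmts):
  c = 8
  x = 6
  t = 3 - 5
  d = 8 - 8
  a = 6 - 8
  z = 5 * 6
  return 8

Answer: c = 8
x = 6
t = 3 - 5
d = 8 - 8
a = 6 - 8
z = 5 * 6
return 8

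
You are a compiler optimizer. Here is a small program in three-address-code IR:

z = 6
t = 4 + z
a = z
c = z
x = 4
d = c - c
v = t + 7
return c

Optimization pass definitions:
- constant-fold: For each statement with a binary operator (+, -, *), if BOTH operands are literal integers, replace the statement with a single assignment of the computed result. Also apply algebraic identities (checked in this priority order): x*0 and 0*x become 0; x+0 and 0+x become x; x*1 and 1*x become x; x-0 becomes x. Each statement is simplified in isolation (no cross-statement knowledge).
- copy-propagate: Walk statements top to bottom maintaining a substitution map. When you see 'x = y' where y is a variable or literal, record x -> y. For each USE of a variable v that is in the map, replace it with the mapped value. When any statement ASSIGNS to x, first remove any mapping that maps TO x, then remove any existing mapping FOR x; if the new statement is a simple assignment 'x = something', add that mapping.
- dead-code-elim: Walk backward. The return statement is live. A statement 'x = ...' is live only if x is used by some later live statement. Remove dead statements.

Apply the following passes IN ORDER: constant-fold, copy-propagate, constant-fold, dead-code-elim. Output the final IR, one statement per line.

Answer: return 6

Derivation:
Initial IR:
  z = 6
  t = 4 + z
  a = z
  c = z
  x = 4
  d = c - c
  v = t + 7
  return c
After constant-fold (8 stmts):
  z = 6
  t = 4 + z
  a = z
  c = z
  x = 4
  d = c - c
  v = t + 7
  return c
After copy-propagate (8 stmts):
  z = 6
  t = 4 + 6
  a = 6
  c = 6
  x = 4
  d = 6 - 6
  v = t + 7
  return 6
After constant-fold (8 stmts):
  z = 6
  t = 10
  a = 6
  c = 6
  x = 4
  d = 0
  v = t + 7
  return 6
After dead-code-elim (1 stmts):
  return 6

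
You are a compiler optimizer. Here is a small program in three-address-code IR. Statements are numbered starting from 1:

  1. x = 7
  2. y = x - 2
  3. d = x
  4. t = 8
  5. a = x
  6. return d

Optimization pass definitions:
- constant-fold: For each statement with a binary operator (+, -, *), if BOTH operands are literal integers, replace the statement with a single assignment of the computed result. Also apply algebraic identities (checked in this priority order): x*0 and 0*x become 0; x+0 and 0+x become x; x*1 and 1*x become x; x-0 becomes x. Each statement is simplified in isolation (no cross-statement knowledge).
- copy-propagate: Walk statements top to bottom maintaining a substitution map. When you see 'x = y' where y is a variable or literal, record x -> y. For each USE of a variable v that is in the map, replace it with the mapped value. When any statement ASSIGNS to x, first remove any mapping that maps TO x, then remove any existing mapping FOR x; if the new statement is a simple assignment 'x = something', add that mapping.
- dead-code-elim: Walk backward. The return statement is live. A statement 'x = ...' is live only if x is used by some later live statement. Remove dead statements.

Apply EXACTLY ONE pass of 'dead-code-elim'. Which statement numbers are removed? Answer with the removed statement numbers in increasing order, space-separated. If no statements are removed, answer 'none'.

Answer: 2 4 5

Derivation:
Backward liveness scan:
Stmt 1 'x = 7': KEEP (x is live); live-in = []
Stmt 2 'y = x - 2': DEAD (y not in live set ['x'])
Stmt 3 'd = x': KEEP (d is live); live-in = ['x']
Stmt 4 't = 8': DEAD (t not in live set ['d'])
Stmt 5 'a = x': DEAD (a not in live set ['d'])
Stmt 6 'return d': KEEP (return); live-in = ['d']
Removed statement numbers: [2, 4, 5]
Surviving IR:
  x = 7
  d = x
  return d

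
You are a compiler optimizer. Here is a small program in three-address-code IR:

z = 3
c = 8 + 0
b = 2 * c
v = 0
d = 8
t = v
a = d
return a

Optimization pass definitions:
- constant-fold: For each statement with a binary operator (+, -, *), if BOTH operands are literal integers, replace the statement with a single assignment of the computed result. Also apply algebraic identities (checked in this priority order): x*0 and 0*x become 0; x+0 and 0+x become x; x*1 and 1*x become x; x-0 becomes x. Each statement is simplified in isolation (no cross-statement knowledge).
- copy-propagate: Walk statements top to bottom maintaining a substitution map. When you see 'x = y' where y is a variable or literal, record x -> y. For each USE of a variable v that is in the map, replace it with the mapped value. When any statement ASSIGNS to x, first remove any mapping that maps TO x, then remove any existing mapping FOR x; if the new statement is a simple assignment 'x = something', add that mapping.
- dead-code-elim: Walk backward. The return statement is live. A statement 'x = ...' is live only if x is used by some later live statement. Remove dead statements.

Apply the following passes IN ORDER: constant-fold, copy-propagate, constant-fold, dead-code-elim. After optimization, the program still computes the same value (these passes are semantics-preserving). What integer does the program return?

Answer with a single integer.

Answer: 8

Derivation:
Initial IR:
  z = 3
  c = 8 + 0
  b = 2 * c
  v = 0
  d = 8
  t = v
  a = d
  return a
After constant-fold (8 stmts):
  z = 3
  c = 8
  b = 2 * c
  v = 0
  d = 8
  t = v
  a = d
  return a
After copy-propagate (8 stmts):
  z = 3
  c = 8
  b = 2 * 8
  v = 0
  d = 8
  t = 0
  a = 8
  return 8
After constant-fold (8 stmts):
  z = 3
  c = 8
  b = 16
  v = 0
  d = 8
  t = 0
  a = 8
  return 8
After dead-code-elim (1 stmts):
  return 8
Evaluate:
  z = 3  =>  z = 3
  c = 8 + 0  =>  c = 8
  b = 2 * c  =>  b = 16
  v = 0  =>  v = 0
  d = 8  =>  d = 8
  t = v  =>  t = 0
  a = d  =>  a = 8
  return a = 8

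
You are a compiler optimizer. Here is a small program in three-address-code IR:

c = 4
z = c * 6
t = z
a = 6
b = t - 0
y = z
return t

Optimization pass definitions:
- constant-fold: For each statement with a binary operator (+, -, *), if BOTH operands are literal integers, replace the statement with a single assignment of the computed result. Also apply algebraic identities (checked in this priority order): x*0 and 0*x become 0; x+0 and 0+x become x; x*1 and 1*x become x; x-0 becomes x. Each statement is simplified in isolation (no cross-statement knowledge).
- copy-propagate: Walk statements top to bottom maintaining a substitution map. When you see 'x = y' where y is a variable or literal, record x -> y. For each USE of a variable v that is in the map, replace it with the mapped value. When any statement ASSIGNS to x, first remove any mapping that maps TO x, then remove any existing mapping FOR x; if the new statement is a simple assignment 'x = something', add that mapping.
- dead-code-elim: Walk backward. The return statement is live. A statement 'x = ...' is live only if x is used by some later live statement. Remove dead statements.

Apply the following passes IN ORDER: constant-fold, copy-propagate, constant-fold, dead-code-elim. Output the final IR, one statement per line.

Initial IR:
  c = 4
  z = c * 6
  t = z
  a = 6
  b = t - 0
  y = z
  return t
After constant-fold (7 stmts):
  c = 4
  z = c * 6
  t = z
  a = 6
  b = t
  y = z
  return t
After copy-propagate (7 stmts):
  c = 4
  z = 4 * 6
  t = z
  a = 6
  b = z
  y = z
  return z
After constant-fold (7 stmts):
  c = 4
  z = 24
  t = z
  a = 6
  b = z
  y = z
  return z
After dead-code-elim (2 stmts):
  z = 24
  return z

Answer: z = 24
return z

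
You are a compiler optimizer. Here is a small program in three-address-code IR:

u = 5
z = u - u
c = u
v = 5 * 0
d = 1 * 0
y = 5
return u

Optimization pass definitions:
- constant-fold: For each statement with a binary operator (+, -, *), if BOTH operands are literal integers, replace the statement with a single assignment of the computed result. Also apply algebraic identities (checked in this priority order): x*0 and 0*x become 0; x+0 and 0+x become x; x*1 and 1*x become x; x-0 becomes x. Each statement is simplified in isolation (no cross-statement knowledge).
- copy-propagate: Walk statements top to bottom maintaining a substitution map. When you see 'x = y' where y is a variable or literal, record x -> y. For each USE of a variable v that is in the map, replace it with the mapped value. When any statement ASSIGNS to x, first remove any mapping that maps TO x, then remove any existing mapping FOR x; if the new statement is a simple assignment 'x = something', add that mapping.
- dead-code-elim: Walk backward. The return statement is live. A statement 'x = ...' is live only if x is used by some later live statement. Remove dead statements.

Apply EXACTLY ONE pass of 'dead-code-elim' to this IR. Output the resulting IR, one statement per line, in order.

Answer: u = 5
return u

Derivation:
Applying dead-code-elim statement-by-statement:
  [7] return u  -> KEEP (return); live=['u']
  [6] y = 5  -> DEAD (y not live)
  [5] d = 1 * 0  -> DEAD (d not live)
  [4] v = 5 * 0  -> DEAD (v not live)
  [3] c = u  -> DEAD (c not live)
  [2] z = u - u  -> DEAD (z not live)
  [1] u = 5  -> KEEP; live=[]
Result (2 stmts):
  u = 5
  return u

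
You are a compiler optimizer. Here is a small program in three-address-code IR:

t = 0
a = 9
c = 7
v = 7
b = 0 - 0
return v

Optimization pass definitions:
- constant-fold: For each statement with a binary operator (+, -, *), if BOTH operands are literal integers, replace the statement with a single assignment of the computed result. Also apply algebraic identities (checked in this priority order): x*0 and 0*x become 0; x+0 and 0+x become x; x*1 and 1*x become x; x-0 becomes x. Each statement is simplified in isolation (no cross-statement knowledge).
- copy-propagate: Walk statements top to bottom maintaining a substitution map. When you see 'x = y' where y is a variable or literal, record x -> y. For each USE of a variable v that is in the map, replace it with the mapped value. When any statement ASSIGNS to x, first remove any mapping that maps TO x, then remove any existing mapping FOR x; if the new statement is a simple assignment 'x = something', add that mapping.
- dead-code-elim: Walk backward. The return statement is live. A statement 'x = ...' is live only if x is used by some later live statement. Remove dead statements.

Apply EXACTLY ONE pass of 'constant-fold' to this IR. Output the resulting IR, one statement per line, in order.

Answer: t = 0
a = 9
c = 7
v = 7
b = 0
return v

Derivation:
Applying constant-fold statement-by-statement:
  [1] t = 0  (unchanged)
  [2] a = 9  (unchanged)
  [3] c = 7  (unchanged)
  [4] v = 7  (unchanged)
  [5] b = 0 - 0  -> b = 0
  [6] return v  (unchanged)
Result (6 stmts):
  t = 0
  a = 9
  c = 7
  v = 7
  b = 0
  return v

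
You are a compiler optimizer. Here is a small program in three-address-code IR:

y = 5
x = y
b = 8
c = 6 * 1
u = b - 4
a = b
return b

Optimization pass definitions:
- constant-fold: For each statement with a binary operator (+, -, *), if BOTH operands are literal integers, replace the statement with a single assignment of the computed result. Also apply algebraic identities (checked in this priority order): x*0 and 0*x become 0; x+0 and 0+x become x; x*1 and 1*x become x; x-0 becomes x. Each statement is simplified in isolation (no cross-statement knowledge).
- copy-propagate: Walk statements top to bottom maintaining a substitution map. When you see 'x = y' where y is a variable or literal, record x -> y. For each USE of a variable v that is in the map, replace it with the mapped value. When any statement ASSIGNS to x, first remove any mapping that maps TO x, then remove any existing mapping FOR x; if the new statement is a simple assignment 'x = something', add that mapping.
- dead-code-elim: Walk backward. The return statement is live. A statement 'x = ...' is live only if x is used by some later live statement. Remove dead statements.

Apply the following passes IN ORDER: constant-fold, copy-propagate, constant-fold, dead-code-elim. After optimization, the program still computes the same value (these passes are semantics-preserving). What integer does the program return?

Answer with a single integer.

Initial IR:
  y = 5
  x = y
  b = 8
  c = 6 * 1
  u = b - 4
  a = b
  return b
After constant-fold (7 stmts):
  y = 5
  x = y
  b = 8
  c = 6
  u = b - 4
  a = b
  return b
After copy-propagate (7 stmts):
  y = 5
  x = 5
  b = 8
  c = 6
  u = 8 - 4
  a = 8
  return 8
After constant-fold (7 stmts):
  y = 5
  x = 5
  b = 8
  c = 6
  u = 4
  a = 8
  return 8
After dead-code-elim (1 stmts):
  return 8
Evaluate:
  y = 5  =>  y = 5
  x = y  =>  x = 5
  b = 8  =>  b = 8
  c = 6 * 1  =>  c = 6
  u = b - 4  =>  u = 4
  a = b  =>  a = 8
  return b = 8

Answer: 8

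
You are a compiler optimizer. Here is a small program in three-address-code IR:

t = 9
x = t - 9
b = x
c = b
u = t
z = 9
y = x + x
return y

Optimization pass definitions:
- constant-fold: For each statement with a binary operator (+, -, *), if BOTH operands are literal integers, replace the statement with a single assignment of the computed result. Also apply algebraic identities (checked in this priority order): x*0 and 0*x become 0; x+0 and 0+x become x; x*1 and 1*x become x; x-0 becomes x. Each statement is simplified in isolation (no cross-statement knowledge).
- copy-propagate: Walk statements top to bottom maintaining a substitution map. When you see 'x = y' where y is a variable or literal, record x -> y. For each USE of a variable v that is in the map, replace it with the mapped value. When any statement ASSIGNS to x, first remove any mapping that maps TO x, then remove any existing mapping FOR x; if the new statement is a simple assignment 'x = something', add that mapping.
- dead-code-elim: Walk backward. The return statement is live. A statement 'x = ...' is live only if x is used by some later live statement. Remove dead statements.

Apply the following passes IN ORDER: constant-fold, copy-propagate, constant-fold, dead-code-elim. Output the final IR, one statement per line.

Initial IR:
  t = 9
  x = t - 9
  b = x
  c = b
  u = t
  z = 9
  y = x + x
  return y
After constant-fold (8 stmts):
  t = 9
  x = t - 9
  b = x
  c = b
  u = t
  z = 9
  y = x + x
  return y
After copy-propagate (8 stmts):
  t = 9
  x = 9 - 9
  b = x
  c = x
  u = 9
  z = 9
  y = x + x
  return y
After constant-fold (8 stmts):
  t = 9
  x = 0
  b = x
  c = x
  u = 9
  z = 9
  y = x + x
  return y
After dead-code-elim (3 stmts):
  x = 0
  y = x + x
  return y

Answer: x = 0
y = x + x
return y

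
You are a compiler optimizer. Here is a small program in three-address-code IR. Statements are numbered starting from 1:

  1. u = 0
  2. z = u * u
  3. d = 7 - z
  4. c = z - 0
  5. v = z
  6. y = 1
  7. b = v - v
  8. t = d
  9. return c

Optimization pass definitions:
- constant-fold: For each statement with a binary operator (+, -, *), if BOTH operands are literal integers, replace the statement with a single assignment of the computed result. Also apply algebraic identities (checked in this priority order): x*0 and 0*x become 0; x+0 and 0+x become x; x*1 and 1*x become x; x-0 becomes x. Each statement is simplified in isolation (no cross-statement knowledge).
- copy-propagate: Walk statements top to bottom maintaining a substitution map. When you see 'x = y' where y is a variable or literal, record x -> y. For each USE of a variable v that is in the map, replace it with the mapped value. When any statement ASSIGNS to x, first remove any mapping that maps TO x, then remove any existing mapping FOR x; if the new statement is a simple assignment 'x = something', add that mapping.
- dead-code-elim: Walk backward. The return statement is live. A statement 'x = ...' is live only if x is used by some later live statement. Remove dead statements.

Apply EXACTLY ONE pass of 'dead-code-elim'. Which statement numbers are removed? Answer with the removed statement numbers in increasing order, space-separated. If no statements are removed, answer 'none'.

Backward liveness scan:
Stmt 1 'u = 0': KEEP (u is live); live-in = []
Stmt 2 'z = u * u': KEEP (z is live); live-in = ['u']
Stmt 3 'd = 7 - z': DEAD (d not in live set ['z'])
Stmt 4 'c = z - 0': KEEP (c is live); live-in = ['z']
Stmt 5 'v = z': DEAD (v not in live set ['c'])
Stmt 6 'y = 1': DEAD (y not in live set ['c'])
Stmt 7 'b = v - v': DEAD (b not in live set ['c'])
Stmt 8 't = d': DEAD (t not in live set ['c'])
Stmt 9 'return c': KEEP (return); live-in = ['c']
Removed statement numbers: [3, 5, 6, 7, 8]
Surviving IR:
  u = 0
  z = u * u
  c = z - 0
  return c

Answer: 3 5 6 7 8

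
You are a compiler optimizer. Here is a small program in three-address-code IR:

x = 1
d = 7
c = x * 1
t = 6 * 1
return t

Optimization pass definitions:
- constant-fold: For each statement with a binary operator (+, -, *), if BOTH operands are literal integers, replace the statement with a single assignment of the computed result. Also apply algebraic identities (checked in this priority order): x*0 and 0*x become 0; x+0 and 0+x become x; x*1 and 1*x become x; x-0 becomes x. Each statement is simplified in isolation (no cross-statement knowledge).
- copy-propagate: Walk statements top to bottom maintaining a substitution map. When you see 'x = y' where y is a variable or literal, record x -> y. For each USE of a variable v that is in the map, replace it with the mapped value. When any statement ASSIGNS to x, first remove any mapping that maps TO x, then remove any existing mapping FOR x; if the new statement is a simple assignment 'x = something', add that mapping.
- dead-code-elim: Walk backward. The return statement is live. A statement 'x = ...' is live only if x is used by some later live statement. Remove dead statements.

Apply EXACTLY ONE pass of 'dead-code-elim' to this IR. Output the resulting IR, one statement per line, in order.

Applying dead-code-elim statement-by-statement:
  [5] return t  -> KEEP (return); live=['t']
  [4] t = 6 * 1  -> KEEP; live=[]
  [3] c = x * 1  -> DEAD (c not live)
  [2] d = 7  -> DEAD (d not live)
  [1] x = 1  -> DEAD (x not live)
Result (2 stmts):
  t = 6 * 1
  return t

Answer: t = 6 * 1
return t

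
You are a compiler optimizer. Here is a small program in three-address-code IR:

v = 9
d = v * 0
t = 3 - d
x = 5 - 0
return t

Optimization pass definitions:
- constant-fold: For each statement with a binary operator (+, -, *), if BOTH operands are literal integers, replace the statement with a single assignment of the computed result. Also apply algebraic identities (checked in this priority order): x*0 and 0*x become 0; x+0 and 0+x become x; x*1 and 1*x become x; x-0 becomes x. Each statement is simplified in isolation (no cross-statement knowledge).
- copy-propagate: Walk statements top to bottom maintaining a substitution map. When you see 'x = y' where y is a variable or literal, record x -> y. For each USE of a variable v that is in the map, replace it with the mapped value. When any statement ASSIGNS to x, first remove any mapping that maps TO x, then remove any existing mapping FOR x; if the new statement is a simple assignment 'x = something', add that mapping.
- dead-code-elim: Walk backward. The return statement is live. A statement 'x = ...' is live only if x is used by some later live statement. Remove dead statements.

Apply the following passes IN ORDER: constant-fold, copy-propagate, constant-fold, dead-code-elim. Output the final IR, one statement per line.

Answer: t = 3
return t

Derivation:
Initial IR:
  v = 9
  d = v * 0
  t = 3 - d
  x = 5 - 0
  return t
After constant-fold (5 stmts):
  v = 9
  d = 0
  t = 3 - d
  x = 5
  return t
After copy-propagate (5 stmts):
  v = 9
  d = 0
  t = 3 - 0
  x = 5
  return t
After constant-fold (5 stmts):
  v = 9
  d = 0
  t = 3
  x = 5
  return t
After dead-code-elim (2 stmts):
  t = 3
  return t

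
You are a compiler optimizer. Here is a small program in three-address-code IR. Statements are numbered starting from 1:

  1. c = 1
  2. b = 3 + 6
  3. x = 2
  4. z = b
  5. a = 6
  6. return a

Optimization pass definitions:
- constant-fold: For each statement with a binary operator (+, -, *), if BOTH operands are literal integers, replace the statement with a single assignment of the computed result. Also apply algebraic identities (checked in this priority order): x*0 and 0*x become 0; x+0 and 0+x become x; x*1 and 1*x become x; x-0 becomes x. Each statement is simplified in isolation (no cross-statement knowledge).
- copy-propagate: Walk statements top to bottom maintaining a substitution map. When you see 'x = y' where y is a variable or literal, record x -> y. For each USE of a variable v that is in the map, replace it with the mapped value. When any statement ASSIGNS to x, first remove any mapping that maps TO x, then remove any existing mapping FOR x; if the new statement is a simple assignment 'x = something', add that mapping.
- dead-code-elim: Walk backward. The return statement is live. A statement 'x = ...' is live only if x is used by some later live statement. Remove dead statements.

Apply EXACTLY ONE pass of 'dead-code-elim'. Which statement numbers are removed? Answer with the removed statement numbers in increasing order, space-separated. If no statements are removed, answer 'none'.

Answer: 1 2 3 4

Derivation:
Backward liveness scan:
Stmt 1 'c = 1': DEAD (c not in live set [])
Stmt 2 'b = 3 + 6': DEAD (b not in live set [])
Stmt 3 'x = 2': DEAD (x not in live set [])
Stmt 4 'z = b': DEAD (z not in live set [])
Stmt 5 'a = 6': KEEP (a is live); live-in = []
Stmt 6 'return a': KEEP (return); live-in = ['a']
Removed statement numbers: [1, 2, 3, 4]
Surviving IR:
  a = 6
  return a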